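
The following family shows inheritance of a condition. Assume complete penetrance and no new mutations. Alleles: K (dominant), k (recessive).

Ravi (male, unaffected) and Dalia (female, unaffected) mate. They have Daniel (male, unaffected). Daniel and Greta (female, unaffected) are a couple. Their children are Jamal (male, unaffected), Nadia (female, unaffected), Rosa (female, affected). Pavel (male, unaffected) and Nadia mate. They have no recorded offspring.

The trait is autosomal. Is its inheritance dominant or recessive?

Daniel and Greta are both unaffected yet have an affected child Rosa. Under dominance, an affected child requires at least one affected parent, so the trait cannot be dominant.

recessive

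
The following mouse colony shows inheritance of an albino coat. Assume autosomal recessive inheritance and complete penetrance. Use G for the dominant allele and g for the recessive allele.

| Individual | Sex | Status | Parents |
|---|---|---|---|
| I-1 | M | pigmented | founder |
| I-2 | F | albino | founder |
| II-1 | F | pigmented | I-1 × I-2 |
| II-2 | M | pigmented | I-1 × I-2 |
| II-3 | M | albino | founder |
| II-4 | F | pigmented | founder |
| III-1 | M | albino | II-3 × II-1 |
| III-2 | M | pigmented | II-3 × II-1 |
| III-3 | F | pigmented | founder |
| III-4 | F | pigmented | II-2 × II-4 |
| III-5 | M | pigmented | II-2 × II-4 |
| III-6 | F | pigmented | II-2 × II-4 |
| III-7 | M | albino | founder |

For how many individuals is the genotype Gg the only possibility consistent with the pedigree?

Obligate heterozygotes: II-1 is pigmented so carries G and received g from I-2 (gg), so II-1 is Gg; II-2 is pigmented so carries G and received g from I-2 (gg), so II-2 is Gg; III-2 is pigmented so carries G and received g from II-3 (gg), so III-2 is Gg.
Every other individual is either homozygous by phenotype or has at least one consistent homozygous assignment, so the count is 3.

3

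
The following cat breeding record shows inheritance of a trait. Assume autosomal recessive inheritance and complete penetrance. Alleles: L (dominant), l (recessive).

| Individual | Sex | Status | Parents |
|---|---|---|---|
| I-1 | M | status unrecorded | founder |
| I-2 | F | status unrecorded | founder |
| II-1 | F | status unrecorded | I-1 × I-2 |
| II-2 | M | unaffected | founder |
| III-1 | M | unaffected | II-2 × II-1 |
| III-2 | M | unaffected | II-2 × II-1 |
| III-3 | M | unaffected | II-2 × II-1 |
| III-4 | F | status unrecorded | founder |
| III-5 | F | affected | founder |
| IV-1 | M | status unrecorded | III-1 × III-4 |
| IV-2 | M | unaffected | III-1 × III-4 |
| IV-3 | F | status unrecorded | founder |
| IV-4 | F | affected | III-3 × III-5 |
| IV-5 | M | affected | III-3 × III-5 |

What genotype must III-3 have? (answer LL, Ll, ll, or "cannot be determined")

From phenotype alone, III-3 is LL or Ll.
III-3 is unaffected so carries L and passed l to IV-4 (ll), so III-3 is Ll.

Ll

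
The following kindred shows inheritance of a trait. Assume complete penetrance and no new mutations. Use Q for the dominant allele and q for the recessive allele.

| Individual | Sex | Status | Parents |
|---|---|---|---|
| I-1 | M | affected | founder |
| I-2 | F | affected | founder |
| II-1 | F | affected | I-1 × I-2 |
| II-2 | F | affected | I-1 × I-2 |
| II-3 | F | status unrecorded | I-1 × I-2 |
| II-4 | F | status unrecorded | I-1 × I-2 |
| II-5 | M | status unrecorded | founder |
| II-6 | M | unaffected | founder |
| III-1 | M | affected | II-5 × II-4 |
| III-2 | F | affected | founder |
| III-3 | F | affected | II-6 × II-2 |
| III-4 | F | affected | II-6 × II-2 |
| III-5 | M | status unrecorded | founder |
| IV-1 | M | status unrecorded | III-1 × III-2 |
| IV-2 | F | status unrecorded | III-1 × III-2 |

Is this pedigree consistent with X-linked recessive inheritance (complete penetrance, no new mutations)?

No

Under X-linked recessive, III-3 (affected, female) cannot arise from II-6 (unaffected) × II-2 (affected).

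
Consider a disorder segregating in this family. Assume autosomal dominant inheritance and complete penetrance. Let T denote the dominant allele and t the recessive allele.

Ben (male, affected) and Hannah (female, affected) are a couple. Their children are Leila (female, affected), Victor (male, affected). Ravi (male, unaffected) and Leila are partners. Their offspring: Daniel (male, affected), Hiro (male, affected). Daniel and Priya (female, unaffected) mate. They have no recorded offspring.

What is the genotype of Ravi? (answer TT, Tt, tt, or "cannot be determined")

tt

Ravi is unaffected, so Ravi is tt.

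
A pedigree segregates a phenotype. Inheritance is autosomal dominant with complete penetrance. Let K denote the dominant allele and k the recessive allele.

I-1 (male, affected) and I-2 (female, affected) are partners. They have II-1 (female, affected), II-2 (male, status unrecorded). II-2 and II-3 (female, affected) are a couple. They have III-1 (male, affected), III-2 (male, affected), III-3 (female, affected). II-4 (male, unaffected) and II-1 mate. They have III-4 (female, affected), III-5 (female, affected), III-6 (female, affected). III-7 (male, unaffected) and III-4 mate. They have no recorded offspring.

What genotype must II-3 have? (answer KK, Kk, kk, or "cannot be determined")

cannot be determined

II-3's phenotype allows KK or Kk, and no parent or child forces a single allele at both positions; consistent genotype assignments exist with II-3 as KK or Kk.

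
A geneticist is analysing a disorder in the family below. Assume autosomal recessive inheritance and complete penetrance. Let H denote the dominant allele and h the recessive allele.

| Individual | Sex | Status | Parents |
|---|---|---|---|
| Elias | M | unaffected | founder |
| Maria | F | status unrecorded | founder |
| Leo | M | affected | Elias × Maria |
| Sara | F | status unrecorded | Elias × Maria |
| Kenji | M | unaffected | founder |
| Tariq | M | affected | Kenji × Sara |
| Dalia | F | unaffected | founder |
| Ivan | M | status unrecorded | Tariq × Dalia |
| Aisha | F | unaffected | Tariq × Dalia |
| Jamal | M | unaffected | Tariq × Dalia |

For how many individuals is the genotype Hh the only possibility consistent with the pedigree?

Obligate heterozygotes: Elias is unaffected so carries H and passed h to Leo (hh), so Elias is Hh; Kenji is unaffected so carries H and passed h to Tariq (hh), so Kenji is Hh; Aisha is unaffected so carries H and received h from Tariq (hh), so Aisha is Hh; Jamal is unaffected so carries H and received h from Tariq (hh), so Jamal is Hh.
Every other individual is either homozygous by phenotype or has at least one consistent homozygous assignment, so the count is 4.

4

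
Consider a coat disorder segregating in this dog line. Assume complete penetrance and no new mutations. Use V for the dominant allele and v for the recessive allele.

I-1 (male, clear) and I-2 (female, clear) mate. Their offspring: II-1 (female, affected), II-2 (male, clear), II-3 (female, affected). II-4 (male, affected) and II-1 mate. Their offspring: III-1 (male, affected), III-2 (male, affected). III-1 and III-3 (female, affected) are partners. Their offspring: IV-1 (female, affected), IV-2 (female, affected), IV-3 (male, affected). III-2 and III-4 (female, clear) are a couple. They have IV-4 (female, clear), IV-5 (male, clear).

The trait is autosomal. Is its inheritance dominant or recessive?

recessive

I-1 and I-2 are both clear yet have an affected child II-1. Under dominance, an affected child requires at least one affected parent, so the trait cannot be dominant.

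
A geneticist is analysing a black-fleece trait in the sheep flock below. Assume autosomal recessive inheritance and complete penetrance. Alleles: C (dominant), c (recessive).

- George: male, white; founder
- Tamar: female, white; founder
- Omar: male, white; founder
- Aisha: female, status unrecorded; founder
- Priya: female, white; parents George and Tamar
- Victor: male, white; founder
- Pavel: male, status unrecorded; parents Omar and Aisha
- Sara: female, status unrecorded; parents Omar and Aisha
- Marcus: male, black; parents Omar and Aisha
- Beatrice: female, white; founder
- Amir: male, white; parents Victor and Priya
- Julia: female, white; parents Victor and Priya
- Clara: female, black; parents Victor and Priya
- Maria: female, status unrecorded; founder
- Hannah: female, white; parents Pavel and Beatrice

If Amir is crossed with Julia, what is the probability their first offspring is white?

8/9

Victor is white so carries C and passed c to Clara (cc), so Victor is Cc.
Priya is white so carries C and passed c to Clara (cc), so Priya is Cc.
Amir is a white offspring of Victor (Cc) × Priya (Cc), whose cross gives 1/4 CC : 1/2 Cc : 1/4 cc; conditioning on being white, Amir is CC with probability 1/3, Cc with probability 2/3.
Julia is a white offspring of Victor (Cc) × Priya (Cc), whose cross gives 1/4 CC : 1/2 Cc : 1/4 cc; conditioning on being white, Julia is CC with probability 1/3, Cc with probability 2/3.
Summing over parental genotype combinations, P(offspring is white) = 1/9·1 + 2/9·1 + 2/9·1 + 4/9·3/4 = 8/9.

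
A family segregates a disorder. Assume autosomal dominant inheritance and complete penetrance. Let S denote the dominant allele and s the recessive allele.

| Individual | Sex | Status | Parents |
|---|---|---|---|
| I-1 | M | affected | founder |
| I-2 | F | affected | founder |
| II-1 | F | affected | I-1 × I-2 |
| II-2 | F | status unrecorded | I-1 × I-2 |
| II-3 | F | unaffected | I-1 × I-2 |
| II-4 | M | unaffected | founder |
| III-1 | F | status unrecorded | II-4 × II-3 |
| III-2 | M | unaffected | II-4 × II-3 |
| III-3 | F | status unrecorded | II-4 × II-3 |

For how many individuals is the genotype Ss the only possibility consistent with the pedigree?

2

Obligate heterozygotes: I-1 is affected so carries S and passed s to II-3 (ss), so I-1 is Ss; I-2 is affected so carries S and passed s to II-3 (ss), so I-2 is Ss.
Every other individual is either homozygous by phenotype or has at least one consistent homozygous assignment, so the count is 2.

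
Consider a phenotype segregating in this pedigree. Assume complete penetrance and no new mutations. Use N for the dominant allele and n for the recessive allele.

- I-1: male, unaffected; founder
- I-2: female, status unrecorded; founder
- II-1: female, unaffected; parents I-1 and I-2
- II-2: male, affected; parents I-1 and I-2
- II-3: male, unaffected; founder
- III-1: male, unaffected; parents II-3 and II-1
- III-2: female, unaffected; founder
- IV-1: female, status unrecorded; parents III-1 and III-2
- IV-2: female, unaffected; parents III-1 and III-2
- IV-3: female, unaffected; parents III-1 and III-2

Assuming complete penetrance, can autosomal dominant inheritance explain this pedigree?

Yes

A consistent assignment under autosomal dominant exists: I-1 nn, I-2 Nn, II-1 nn, II-2 Nn, II-3 nn, III-1 nn, III-2 nn, IV-1 nn, IV-2 nn, IV-3 nn.
In this assignment every recorded phenotype matches its genotype and every non-founder's genotype is obtainable from its parents' genotypes, so the pedigree is consistent.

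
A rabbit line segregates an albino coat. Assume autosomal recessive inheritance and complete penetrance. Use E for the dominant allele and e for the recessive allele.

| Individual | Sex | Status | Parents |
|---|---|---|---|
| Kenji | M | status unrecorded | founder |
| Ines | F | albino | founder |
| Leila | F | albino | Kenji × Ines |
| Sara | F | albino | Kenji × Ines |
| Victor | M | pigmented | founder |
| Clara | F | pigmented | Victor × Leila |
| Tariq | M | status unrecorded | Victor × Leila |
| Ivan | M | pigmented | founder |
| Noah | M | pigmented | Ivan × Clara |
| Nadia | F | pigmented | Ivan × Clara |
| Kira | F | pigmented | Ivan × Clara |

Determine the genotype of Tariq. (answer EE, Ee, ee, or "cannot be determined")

cannot be determined

Tariq's phenotype is unrecorded, and no parent or child forces a single allele at both positions; consistent genotype assignments exist with Tariq as Ee or ee.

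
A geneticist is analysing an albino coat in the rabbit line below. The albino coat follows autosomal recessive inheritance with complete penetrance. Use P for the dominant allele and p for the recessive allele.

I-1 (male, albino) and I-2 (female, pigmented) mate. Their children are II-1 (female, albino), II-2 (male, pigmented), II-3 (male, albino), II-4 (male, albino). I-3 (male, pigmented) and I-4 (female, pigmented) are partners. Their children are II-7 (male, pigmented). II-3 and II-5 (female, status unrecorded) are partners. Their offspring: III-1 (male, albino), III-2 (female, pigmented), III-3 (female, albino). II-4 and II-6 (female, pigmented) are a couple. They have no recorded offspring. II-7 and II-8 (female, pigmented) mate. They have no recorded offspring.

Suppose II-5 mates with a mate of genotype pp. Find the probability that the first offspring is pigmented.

II-5 passed P to III-2 (Pp, whose p came from II-3) and passed p to III-1 (pp), so II-5 is Pp.
The cross gives 1/2 Pp : 1/2 pp, so P(offspring is pigmented) = 1/2.

1/2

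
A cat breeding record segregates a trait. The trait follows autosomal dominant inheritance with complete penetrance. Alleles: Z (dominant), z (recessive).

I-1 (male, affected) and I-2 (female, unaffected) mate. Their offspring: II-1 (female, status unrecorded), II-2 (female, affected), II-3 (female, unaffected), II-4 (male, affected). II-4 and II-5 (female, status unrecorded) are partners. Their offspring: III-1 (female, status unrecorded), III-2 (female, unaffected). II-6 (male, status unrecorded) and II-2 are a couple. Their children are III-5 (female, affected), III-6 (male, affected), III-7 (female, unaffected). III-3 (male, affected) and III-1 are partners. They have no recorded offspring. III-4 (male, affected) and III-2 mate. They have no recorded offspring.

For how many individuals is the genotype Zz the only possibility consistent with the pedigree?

3

Obligate heterozygotes: I-1 is affected so carries Z and passed z to II-3 (zz), so I-1 is Zz; II-2 is affected so carries Z and received z from I-2 (zz), so II-2 is Zz; II-4 is affected so carries Z and received z from I-2 (zz), so II-4 is Zz.
Every other individual is either homozygous by phenotype or has at least one consistent homozygous assignment, so the count is 3.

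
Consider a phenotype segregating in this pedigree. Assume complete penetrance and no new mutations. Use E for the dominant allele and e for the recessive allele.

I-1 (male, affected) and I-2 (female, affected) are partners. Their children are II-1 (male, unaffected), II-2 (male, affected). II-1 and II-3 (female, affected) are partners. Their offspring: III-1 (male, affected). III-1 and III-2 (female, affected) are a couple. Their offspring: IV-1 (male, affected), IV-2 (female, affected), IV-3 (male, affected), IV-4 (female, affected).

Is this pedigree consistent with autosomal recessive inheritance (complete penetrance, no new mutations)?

Under autosomal recessive, II-1 (unaffected, male) cannot arise from I-1 (affected) × I-2 (affected).

No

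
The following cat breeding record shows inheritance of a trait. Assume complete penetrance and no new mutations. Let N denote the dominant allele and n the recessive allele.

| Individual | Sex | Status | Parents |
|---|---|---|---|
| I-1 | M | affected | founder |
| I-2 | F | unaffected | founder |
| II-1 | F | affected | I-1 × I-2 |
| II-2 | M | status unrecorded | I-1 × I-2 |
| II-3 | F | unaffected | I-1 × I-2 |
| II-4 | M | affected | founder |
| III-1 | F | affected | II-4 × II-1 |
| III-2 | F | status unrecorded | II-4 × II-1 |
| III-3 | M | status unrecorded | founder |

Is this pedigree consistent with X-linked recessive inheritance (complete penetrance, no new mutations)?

Yes

A consistent assignment under X-linked recessive exists: I-1 X^n Y, I-2 X^N X^n, II-1 X^n X^n, II-2 X^N Y, II-3 X^N X^n, II-4 X^n Y, III-1 X^n X^n, III-2 X^n X^n, III-3 X^N Y.
In this assignment every recorded phenotype matches its genotype and every non-founder's genotype is obtainable from its parents' genotypes, so the pedigree is consistent.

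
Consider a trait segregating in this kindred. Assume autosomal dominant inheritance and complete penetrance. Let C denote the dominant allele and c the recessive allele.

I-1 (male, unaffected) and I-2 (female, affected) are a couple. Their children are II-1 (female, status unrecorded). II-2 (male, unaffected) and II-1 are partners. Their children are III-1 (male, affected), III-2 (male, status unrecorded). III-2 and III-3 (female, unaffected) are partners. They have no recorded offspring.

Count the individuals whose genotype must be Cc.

Obligate heterozygotes: II-1 passed C to III-1 (Cc, whose c came from II-2) and received c from I-1 (cc), so II-1 is Cc; III-1 is affected so carries C and received c from II-2 (cc), so III-1 is Cc.
Every other individual is either homozygous by phenotype or has at least one consistent homozygous assignment, so the count is 2.

2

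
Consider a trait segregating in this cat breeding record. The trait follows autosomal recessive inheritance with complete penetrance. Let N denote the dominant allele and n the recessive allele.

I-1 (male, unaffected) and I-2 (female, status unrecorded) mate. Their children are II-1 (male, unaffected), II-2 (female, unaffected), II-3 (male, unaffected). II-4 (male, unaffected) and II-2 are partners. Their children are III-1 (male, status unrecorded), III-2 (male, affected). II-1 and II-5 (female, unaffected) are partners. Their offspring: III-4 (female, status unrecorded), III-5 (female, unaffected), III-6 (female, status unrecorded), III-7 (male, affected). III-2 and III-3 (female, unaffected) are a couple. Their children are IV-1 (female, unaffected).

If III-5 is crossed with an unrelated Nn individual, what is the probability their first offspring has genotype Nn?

II-1 is unaffected so carries N and passed n to III-7 (nn), so II-1 is Nn.
II-5 is unaffected so carries N and passed n to III-7 (nn), so II-5 is Nn.
III-5 is an unaffected offspring of II-1 (Nn) × II-5 (Nn), whose cross gives 1/4 NN : 1/2 Nn : 1/4 nn; conditioning on being unaffected, III-5 is NN with probability 1/3, Nn with probability 2/3.
Summing over parental genotype combinations, P(offspring has genotype Nn) = 1/3·1/2 + 2/3·1/2 = 1/2.

1/2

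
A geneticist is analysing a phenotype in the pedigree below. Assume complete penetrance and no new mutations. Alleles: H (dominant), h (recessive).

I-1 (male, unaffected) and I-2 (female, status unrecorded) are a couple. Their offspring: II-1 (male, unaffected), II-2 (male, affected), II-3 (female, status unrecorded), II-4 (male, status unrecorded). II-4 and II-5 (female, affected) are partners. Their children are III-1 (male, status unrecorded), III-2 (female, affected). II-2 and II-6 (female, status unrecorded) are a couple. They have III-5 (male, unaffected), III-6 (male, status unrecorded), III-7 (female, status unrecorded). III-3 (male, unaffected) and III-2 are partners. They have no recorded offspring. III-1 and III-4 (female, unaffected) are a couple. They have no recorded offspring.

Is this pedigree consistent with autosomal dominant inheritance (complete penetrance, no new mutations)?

A consistent assignment under autosomal dominant exists: I-1 hh, I-2 Hh, II-1 hh, II-2 Hh, II-3 Hh, II-4 Hh, II-5 HH, II-6 Hh, III-1 HH, III-2 HH, III-3 hh, III-4 hh, III-5 hh, III-6 HH, III-7 HH.
In this assignment every recorded phenotype matches its genotype and every non-founder's genotype is obtainable from its parents' genotypes, so the pedigree is consistent.

Yes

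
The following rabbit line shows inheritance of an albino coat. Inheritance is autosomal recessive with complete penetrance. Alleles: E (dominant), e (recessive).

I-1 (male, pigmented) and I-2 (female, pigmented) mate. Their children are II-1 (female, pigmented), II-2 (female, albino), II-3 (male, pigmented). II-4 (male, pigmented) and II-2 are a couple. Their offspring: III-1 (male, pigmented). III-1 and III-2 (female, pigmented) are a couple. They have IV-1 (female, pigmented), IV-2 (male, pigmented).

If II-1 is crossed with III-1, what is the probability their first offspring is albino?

I-1 is pigmented so carries E and passed e to II-2 (ee), so I-1 is Ee.
I-2 is pigmented so carries E and passed e to II-2 (ee), so I-2 is Ee.
II-1 is a pigmented offspring of I-1 (Ee) × I-2 (Ee), whose cross gives 1/4 EE : 1/2 Ee : 1/4 ee; conditioning on being pigmented, II-1 is EE with probability 1/3, Ee with probability 2/3.
III-1 is pigmented so carries E and received e from II-2 (ee), so III-1 is Ee.
Summing over parental genotype combinations, P(offspring is albino) = 2/3·1/4 = 1/6.

1/6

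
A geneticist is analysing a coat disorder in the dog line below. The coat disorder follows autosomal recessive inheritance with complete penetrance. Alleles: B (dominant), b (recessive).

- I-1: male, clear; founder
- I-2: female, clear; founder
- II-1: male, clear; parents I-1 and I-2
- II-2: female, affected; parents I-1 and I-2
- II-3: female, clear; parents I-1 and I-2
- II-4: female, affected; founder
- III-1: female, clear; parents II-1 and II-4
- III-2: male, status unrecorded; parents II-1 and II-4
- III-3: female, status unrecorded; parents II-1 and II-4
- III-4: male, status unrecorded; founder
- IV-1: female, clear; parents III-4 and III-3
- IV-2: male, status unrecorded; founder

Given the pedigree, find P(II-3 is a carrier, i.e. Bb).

I-1 is clear so carries B and passed b to II-2 (bb), so I-1 is Bb.
I-2 is clear so carries B and passed b to II-2 (bb), so I-2 is Bb.
Their cross gives offspring ratios 1/4 BB : 1/2 Bb : 1/4 bb. Conditioning on II-3 being clear, P(Bb) = 1/2 / 3/4 = 2/3.

2/3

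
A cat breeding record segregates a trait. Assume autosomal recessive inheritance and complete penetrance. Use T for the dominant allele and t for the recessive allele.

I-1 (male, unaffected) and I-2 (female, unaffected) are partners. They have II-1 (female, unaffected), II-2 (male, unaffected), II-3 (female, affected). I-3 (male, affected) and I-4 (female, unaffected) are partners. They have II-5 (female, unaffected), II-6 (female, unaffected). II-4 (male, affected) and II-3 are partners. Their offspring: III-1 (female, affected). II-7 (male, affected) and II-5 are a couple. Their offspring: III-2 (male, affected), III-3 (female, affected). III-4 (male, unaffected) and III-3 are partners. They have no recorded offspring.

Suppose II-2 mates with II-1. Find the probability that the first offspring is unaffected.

I-1 is unaffected so carries T and passed t to II-3 (tt), so I-1 is Tt.
I-2 is unaffected so carries T and passed t to II-3 (tt), so I-2 is Tt.
II-2 is an unaffected offspring of I-1 (Tt) × I-2 (Tt), whose cross gives 1/4 TT : 1/2 Tt : 1/4 tt; conditioning on being unaffected, II-2 is TT with probability 1/3, Tt with probability 2/3.
II-1 is an unaffected offspring of I-1 (Tt) × I-2 (Tt), whose cross gives 1/4 TT : 1/2 Tt : 1/4 tt; conditioning on being unaffected, II-1 is TT with probability 1/3, Tt with probability 2/3.
Summing over parental genotype combinations, P(offspring is unaffected) = 1/9·1 + 2/9·1 + 2/9·1 + 4/9·3/4 = 8/9.

8/9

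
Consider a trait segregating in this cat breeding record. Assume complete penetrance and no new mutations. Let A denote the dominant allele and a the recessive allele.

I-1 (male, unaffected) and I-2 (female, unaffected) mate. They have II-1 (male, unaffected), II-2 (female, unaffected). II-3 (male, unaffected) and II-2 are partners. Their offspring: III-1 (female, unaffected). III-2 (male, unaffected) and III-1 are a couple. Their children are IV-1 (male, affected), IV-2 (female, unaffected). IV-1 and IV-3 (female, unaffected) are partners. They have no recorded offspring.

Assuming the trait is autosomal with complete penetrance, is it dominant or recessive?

III-2 and III-1 are both unaffected yet have an affected child IV-1. Under dominance, an affected child requires at least one affected parent, so the trait cannot be dominant.

recessive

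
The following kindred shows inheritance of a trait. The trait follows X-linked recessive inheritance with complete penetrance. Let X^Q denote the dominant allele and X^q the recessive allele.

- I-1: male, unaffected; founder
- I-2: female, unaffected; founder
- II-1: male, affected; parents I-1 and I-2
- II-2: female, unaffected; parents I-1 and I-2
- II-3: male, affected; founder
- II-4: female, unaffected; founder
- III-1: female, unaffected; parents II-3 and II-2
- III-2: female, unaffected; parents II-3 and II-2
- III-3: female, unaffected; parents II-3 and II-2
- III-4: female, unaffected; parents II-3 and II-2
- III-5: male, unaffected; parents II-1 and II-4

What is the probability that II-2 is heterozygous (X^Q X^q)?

1/17

I-1 is unaffected, so I-1 is X^Q Y.
I-2 is unaffected so carries Q and passed q to II-1 (X^q Y), so I-2 is X^Q X^q.
Their cross gives offspring ratios 1/2 X^Q X^Q : 1/2 X^Q X^q. Conditioning on II-2 being unaffected, P(X^Q X^q) = 1/2 / 1 = 1/2 before taking II-2's own offspring into account.
II-3 is affected, so II-3 is X^q Y.
Now use II-2's offspring. Probability of each recorded status — unaffected daughter III-1: 1/2 if II-2 is X^Q X^q, 1 if X^Q X^Q; unaffected daughter III-2: 1/2 if II-2 is X^Q X^q, 1 if X^Q X^Q; unaffected daughter III-3: 1/2 if II-2 is X^Q X^q, 1 if X^Q X^Q; unaffected daughter III-4: 1/2 if II-2 is X^Q X^q, 1 if X^Q X^Q.
Bayes: P(X^Q X^q) = 1/2·1/16 / (1/2·1/16 + 1/2·1) = 1/17.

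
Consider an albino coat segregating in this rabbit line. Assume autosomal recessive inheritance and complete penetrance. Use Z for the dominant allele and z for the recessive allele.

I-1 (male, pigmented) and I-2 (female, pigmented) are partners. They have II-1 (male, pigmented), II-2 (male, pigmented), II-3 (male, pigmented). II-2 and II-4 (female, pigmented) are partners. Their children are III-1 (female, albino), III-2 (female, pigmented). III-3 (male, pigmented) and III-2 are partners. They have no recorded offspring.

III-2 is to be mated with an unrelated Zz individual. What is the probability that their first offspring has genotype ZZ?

II-2 is pigmented so carries Z and passed z to III-1 (zz), so II-2 is Zz.
II-4 is pigmented so carries Z and passed z to III-1 (zz), so II-4 is Zz.
III-2 is a pigmented offspring of II-2 (Zz) × II-4 (Zz), whose cross gives 1/4 ZZ : 1/2 Zz : 1/4 zz; conditioning on being pigmented, III-2 is ZZ with probability 1/3, Zz with probability 2/3.
Summing over parental genotype combinations, P(offspring has genotype ZZ) = 1/3·1/2 + 2/3·1/4 = 1/3.

1/3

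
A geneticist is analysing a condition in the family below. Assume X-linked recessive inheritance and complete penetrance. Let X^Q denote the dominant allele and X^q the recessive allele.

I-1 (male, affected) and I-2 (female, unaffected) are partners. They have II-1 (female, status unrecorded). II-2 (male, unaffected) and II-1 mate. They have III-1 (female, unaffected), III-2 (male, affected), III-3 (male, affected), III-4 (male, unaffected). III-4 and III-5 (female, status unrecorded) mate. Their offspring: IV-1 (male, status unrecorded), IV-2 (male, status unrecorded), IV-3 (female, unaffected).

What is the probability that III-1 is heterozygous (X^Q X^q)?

II-2 is unaffected, so II-2 is X^Q Y.
II-1 passed Q to III-4 (X^Q Y) and received q from I-1 (X^q Y), so II-1 is X^Q X^q.
Their cross gives offspring ratios 1/2 X^Q X^Q : 1/2 X^Q X^q. Conditioning on III-1 being unaffected, P(X^Q X^q) = 1/2 / 1 = 1/2.

1/2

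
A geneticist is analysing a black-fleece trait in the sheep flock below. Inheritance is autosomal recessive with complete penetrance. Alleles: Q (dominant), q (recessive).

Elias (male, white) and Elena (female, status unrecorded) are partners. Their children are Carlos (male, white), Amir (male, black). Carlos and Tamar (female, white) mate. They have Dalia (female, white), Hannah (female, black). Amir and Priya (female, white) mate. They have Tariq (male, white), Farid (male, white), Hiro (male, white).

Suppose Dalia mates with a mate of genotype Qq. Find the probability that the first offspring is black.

1/6

Carlos is white so carries Q and passed q to Hannah (qq), so Carlos is Qq.
Tamar is white so carries Q and passed q to Hannah (qq), so Tamar is Qq.
Dalia is a white offspring of Carlos (Qq) × Tamar (Qq), whose cross gives 1/4 QQ : 1/2 Qq : 1/4 qq; conditioning on being white, Dalia is QQ with probability 1/3, Qq with probability 2/3.
Summing over parental genotype combinations, P(offspring is black) = 2/3·1/4 = 1/6.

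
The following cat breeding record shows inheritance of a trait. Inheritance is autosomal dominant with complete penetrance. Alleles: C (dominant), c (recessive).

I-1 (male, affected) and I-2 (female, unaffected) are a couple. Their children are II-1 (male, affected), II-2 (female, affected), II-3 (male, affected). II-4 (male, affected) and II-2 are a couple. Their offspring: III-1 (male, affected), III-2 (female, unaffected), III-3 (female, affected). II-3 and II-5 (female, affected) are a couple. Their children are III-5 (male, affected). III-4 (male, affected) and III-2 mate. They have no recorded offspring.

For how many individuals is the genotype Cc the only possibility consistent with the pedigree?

4

Obligate heterozygotes: II-1 is affected so carries C and received c from I-2 (cc), so II-1 is Cc; II-2 is affected so carries C and received c from I-2 (cc), so II-2 is Cc; II-3 is affected so carries C and received c from I-2 (cc), so II-3 is Cc; II-4 is affected so carries C and passed c to III-2 (cc), so II-4 is Cc.
Every other individual is either homozygous by phenotype or has at least one consistent homozygous assignment, so the count is 4.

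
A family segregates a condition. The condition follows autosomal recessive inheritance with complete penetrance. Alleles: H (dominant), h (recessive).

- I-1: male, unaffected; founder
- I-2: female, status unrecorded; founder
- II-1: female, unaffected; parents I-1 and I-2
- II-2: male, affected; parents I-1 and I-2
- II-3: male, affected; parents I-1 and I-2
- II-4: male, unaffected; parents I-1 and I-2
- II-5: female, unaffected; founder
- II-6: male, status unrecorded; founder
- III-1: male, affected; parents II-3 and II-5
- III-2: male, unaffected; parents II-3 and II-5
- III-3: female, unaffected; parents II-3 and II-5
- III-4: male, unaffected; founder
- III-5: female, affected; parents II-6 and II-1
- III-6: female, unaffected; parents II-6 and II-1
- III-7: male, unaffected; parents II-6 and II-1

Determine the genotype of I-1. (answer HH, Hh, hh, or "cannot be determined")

Hh

From phenotype alone, I-1 is HH or Hh.
I-1 is unaffected so carries H and passed h to II-2 (hh), so I-1 is Hh.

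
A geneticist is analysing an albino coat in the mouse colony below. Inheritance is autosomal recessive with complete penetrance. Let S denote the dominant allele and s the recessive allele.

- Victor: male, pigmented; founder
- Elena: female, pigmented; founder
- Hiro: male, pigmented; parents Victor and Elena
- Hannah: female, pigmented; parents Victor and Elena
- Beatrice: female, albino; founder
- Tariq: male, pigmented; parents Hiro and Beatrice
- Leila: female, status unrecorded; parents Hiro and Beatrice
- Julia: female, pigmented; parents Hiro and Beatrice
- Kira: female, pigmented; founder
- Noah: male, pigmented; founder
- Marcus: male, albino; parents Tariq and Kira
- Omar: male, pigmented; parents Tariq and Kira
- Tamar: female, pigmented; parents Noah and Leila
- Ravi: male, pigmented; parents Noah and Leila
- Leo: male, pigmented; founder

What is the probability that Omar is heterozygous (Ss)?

Tariq is pigmented so carries S and received s from Beatrice (ss), so Tariq is Ss.
Kira is pigmented so carries S and passed s to Marcus (ss), so Kira is Ss.
Their cross gives offspring ratios 1/4 SS : 1/2 Ss : 1/4 ss. Conditioning on Omar being pigmented, P(Ss) = 1/2 / 3/4 = 2/3.

2/3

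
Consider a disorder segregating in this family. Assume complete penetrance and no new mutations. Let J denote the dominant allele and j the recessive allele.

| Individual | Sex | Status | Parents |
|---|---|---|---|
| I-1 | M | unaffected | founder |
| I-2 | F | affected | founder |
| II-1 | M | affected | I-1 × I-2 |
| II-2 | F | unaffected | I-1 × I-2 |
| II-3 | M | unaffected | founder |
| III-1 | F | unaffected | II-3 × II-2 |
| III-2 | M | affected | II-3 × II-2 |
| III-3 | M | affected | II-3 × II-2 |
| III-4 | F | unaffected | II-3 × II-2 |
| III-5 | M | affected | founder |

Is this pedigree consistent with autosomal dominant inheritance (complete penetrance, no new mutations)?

No

Under autosomal dominant, III-2 (affected, male) cannot arise from II-3 (unaffected) × II-2 (unaffected).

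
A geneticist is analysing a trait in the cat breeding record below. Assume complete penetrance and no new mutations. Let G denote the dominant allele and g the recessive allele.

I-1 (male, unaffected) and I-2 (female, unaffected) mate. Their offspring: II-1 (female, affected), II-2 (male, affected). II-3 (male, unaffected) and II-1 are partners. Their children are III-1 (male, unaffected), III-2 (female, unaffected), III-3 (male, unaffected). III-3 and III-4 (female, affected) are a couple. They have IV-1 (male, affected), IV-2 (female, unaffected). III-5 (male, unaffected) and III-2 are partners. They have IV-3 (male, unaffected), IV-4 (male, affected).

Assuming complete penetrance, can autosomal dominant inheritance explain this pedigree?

No

Under autosomal dominant, II-1 (affected, female) cannot arise from I-1 (unaffected) × I-2 (unaffected).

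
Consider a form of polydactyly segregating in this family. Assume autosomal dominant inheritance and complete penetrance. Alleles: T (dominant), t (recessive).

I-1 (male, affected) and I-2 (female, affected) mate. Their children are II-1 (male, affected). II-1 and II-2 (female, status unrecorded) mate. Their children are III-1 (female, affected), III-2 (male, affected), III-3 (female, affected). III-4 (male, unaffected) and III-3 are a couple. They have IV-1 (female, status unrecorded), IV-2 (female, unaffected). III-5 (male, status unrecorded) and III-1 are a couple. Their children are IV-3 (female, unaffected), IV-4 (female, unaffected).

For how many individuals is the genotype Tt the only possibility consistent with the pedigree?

Obligate heterozygotes: III-1 is affected so carries T and passed t to IV-3 (tt), so III-1 is Tt; III-3 is affected so carries T and passed t to IV-2 (tt), so III-3 is Tt.
Every other individual is either homozygous by phenotype or has at least one consistent homozygous assignment, so the count is 2.

2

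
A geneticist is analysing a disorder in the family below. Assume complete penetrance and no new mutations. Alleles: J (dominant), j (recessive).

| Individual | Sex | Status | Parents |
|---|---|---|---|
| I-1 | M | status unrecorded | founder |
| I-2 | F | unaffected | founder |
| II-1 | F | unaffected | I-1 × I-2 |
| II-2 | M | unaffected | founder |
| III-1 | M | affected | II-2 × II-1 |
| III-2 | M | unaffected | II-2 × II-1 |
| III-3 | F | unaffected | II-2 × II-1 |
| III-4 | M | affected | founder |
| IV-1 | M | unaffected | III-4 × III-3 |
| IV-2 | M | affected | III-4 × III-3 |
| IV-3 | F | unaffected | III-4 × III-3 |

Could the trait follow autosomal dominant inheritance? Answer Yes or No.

No

Under autosomal dominant, III-1 (affected, male) cannot arise from II-2 (unaffected) × II-1 (unaffected).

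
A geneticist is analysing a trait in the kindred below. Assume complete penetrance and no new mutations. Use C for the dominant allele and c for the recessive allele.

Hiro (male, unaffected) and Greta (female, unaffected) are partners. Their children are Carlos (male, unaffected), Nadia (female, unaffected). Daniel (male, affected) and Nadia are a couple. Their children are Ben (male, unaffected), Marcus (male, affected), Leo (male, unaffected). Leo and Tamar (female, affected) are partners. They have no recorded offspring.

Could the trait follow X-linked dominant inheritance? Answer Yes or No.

No

Under X-linked dominant, Marcus (affected, male) cannot arise from Daniel (affected) × Nadia (unaffected).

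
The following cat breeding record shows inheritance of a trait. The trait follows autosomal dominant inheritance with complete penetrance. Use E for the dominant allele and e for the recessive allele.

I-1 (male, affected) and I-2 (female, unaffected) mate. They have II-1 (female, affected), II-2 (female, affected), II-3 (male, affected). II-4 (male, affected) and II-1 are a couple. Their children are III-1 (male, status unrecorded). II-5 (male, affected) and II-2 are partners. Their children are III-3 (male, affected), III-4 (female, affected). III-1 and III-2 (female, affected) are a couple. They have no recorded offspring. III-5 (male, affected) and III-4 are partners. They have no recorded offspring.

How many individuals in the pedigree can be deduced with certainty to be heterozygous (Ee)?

Obligate heterozygotes: II-1 is affected so carries E and received e from I-2 (ee), so II-1 is Ee; II-2 is affected so carries E and received e from I-2 (ee), so II-2 is Ee; II-3 is affected so carries E and received e from I-2 (ee), so II-3 is Ee.
Every other individual is either homozygous by phenotype or has at least one consistent homozygous assignment, so the count is 3.

3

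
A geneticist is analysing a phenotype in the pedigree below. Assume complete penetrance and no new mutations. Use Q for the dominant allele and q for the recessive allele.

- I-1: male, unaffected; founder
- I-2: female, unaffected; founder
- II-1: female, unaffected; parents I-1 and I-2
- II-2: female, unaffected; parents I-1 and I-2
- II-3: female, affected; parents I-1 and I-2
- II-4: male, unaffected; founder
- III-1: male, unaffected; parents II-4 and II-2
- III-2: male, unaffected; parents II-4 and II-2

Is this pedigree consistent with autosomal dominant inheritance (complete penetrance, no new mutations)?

No

Under autosomal dominant, II-3 (affected, female) cannot arise from I-1 (unaffected) × I-2 (unaffected).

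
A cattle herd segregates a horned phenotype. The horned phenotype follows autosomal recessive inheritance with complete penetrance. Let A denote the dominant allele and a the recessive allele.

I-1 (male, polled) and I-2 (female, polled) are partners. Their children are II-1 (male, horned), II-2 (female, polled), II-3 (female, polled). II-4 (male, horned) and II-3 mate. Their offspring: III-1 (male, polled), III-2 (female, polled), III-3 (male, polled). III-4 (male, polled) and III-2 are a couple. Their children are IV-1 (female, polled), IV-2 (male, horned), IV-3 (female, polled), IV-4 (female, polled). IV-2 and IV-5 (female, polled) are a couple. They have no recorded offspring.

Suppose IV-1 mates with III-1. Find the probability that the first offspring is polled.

III-4 is polled so carries A and passed a to IV-2 (aa), so III-4 is Aa.
III-2 is polled so carries A and received a from II-4 (aa), so III-2 is Aa.
IV-1 is a polled offspring of III-4 (Aa) × III-2 (Aa), whose cross gives 1/4 AA : 1/2 Aa : 1/4 aa; conditioning on being polled, IV-1 is AA with probability 1/3, Aa with probability 2/3.
III-1 is polled so carries A and received a from II-4 (aa), so III-1 is Aa.
Summing over parental genotype combinations, P(offspring is polled) = 1/3·1 + 2/3·3/4 = 5/6.

5/6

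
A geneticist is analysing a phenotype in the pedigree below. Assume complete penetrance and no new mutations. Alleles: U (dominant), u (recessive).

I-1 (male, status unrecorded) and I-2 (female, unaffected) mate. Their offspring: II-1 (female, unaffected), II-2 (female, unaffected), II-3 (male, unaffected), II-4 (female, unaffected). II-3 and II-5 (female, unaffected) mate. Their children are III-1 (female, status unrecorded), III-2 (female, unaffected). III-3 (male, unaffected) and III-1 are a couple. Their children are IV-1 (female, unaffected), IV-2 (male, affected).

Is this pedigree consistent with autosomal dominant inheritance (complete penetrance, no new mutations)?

No assignment of genotypes under autosomal dominant satisfies every parent–offspring relationship, so the pedigree is inconsistent.

No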